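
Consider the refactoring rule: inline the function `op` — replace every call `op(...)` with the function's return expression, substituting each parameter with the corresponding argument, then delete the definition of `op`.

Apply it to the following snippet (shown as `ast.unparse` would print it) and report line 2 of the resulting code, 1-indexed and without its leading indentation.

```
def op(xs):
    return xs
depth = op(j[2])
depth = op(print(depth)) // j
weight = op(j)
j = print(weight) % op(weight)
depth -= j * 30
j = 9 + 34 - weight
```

depth = print(depth) // j

Transformed code:
depth = j[2]
depth = print(depth) // j
weight = j
j = print(weight) % weight
depth -= j * 30
j = 9 + 34 - weight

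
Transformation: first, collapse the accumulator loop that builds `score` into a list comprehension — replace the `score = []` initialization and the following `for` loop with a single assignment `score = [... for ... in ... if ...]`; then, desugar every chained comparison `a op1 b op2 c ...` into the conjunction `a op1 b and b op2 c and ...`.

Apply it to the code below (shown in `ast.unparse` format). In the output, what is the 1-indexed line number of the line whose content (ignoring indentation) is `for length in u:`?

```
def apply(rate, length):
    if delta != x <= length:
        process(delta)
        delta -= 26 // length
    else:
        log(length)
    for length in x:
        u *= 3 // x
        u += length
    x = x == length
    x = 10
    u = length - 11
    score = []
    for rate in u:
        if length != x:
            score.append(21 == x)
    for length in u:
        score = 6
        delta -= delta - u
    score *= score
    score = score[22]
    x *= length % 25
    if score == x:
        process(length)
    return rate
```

Transformed code:
def apply(rate, length):
    if delta != x and x <= length:
        process(delta)
        delta -= 26 // length
    else:
        log(length)
    for length in x:
        u *= 3 // x
        u += length
    x = x == length
    x = 10
    u = length - 11
    score = [21 == x for rate in u if length != x]
    for length in u:
        score = 6
        delta -= delta - u
    score *= score
    score = score[22]
    x *= length % 25
    if score == x:
        process(length)
    return rate

14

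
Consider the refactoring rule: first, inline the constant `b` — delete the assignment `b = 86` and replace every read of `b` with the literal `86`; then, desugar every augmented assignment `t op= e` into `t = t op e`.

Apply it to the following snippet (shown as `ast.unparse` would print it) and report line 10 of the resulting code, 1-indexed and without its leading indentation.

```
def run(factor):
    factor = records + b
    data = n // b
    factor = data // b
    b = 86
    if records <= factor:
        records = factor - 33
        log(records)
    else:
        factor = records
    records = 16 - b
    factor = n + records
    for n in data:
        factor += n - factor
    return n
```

Transformed code:
def run(factor):
    factor = records + 86
    data = n // 86
    factor = data // 86
    if records <= factor:
        records = factor - 33
        log(records)
    else:
        factor = records
    records = 16 - 86
    factor = n + records
    for n in data:
        factor = factor + (n - factor)
    return n

records = 16 - 86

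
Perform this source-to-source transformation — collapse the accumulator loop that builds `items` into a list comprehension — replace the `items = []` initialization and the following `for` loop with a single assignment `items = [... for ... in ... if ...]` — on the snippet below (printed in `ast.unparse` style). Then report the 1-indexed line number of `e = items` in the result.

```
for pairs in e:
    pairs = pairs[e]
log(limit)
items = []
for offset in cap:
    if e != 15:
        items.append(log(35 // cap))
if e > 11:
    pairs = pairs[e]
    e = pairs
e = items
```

Transformed code:
for pairs in e:
    pairs = pairs[e]
log(limit)
items = [log(35 // cap) for offset in cap if e != 15]
if e > 11:
    pairs = pairs[e]
    e = pairs
e = items

8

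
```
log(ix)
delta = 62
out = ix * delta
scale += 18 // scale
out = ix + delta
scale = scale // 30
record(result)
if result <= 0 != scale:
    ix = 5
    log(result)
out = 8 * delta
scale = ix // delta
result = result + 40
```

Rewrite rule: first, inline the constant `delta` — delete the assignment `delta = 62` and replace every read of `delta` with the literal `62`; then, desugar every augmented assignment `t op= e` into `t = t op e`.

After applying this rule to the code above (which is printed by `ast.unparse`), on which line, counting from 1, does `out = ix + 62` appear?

4

Transformed code:
log(ix)
out = ix * 62
scale = scale + 18 // scale
out = ix + 62
scale = scale // 30
record(result)
if result <= 0 != scale:
    ix = 5
    log(result)
out = 8 * 62
scale = ix // 62
result = result + 40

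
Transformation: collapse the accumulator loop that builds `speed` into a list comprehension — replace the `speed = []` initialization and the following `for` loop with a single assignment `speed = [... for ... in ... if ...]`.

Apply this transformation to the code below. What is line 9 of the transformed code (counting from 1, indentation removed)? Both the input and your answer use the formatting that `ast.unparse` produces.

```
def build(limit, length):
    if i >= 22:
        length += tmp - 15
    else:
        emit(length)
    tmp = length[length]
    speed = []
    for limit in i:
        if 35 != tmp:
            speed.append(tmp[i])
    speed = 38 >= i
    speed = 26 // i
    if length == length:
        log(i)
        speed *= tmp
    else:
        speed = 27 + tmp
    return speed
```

speed = 26 // i

Transformed code:
def build(limit, length):
    if i >= 22:
        length += tmp - 15
    else:
        emit(length)
    tmp = length[length]
    speed = [tmp[i] for limit in i if 35 != tmp]
    speed = 38 >= i
    speed = 26 // i
    if length == length:
        log(i)
        speed *= tmp
    else:
        speed = 27 + tmp
    return speed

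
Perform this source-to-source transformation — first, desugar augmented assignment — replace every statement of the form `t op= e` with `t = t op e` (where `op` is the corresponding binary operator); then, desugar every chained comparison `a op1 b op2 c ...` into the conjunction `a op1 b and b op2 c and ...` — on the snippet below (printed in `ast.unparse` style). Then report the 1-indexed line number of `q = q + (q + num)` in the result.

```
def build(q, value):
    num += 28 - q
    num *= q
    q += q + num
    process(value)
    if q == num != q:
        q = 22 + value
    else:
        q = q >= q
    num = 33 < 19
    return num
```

4

Transformed code:
def build(q, value):
    num = num + (28 - q)
    num = num * q
    q = q + (q + num)
    process(value)
    if q == num and num != q:
        q = 22 + value
    else:
        q = q >= q
    num = 33 < 19
    return num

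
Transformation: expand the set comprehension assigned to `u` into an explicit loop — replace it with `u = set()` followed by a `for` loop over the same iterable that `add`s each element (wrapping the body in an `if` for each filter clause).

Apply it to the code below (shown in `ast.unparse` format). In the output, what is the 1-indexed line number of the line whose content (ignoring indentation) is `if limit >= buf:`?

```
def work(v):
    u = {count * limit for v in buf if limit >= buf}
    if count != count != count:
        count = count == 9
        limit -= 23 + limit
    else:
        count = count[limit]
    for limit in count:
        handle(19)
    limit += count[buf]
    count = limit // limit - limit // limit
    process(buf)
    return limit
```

Transformed code:
def work(v):
    u = set()
    for v in buf:
        if limit >= buf:
            u.add(count * limit)
    if count != count != count:
        count = count == 9
        limit -= 23 + limit
    else:
        count = count[limit]
    for limit in count:
        handle(19)
    limit += count[buf]
    count = limit // limit - limit // limit
    process(buf)
    return limit

4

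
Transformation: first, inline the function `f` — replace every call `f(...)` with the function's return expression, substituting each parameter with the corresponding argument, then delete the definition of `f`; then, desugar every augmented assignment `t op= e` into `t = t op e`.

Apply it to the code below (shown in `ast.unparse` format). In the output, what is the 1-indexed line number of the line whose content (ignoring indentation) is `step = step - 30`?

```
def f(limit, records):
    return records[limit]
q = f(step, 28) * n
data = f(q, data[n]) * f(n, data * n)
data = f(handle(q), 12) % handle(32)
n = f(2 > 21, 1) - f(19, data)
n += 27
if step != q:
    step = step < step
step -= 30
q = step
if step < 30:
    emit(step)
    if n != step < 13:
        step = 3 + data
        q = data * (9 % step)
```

Transformed code:
q = 28[step] * n
data = data[n][q] * (data * n)[n]
data = 12[handle(q)] % handle(32)
n = 1[2 > 21] - data[19]
n = n + 27
if step != q:
    step = step < step
step = step - 30
q = step
if step < 30:
    emit(step)
    if n != step < 13:
        step = 3 + data
        q = data * (9 % step)

8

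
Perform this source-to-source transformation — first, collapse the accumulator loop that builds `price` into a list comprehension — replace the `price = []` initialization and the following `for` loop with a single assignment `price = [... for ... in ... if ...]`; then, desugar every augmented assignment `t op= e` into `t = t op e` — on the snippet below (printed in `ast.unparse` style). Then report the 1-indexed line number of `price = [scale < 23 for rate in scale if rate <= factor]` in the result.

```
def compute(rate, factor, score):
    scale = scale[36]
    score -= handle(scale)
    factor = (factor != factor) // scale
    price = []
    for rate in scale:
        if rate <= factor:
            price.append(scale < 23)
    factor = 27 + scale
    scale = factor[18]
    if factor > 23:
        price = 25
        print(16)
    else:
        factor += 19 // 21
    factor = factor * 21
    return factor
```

Transformed code:
def compute(rate, factor, score):
    scale = scale[36]
    score = score - handle(scale)
    factor = (factor != factor) // scale
    price = [scale < 23 for rate in scale if rate <= factor]
    factor = 27 + scale
    scale = factor[18]
    if factor > 23:
        price = 25
        print(16)
    else:
        factor = factor + 19 // 21
    factor = factor * 21
    return factor

5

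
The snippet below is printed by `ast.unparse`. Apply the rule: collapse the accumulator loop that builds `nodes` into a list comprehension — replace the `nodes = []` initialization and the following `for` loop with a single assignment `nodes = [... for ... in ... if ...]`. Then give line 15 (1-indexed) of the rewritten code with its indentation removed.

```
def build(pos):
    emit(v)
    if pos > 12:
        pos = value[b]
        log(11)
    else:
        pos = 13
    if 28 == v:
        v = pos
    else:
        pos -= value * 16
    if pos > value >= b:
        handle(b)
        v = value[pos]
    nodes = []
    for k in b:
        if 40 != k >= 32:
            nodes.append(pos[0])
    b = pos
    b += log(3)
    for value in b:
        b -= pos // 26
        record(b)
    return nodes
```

nodes = [pos[0] for k in b if 40 != k >= 32]

Transformed code:
def build(pos):
    emit(v)
    if pos > 12:
        pos = value[b]
        log(11)
    else:
        pos = 13
    if 28 == v:
        v = pos
    else:
        pos -= value * 16
    if pos > value >= b:
        handle(b)
        v = value[pos]
    nodes = [pos[0] for k in b if 40 != k >= 32]
    b = pos
    b += log(3)
    for value in b:
        b -= pos // 26
        record(b)
    return nodes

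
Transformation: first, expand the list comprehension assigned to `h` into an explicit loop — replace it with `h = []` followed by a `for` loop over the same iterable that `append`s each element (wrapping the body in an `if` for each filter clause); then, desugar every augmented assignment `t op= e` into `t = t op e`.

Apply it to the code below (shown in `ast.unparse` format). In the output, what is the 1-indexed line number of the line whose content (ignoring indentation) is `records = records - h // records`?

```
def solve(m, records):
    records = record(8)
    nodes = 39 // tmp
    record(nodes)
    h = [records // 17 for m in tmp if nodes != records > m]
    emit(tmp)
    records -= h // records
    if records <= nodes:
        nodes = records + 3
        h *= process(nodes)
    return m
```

Transformed code:
def solve(m, records):
    records = record(8)
    nodes = 39 // tmp
    record(nodes)
    h = []
    for m in tmp:
        if nodes != records > m:
            h.append(records // 17)
    emit(tmp)
    records = records - h // records
    if records <= nodes:
        nodes = records + 3
        h = h * process(nodes)
    return m

10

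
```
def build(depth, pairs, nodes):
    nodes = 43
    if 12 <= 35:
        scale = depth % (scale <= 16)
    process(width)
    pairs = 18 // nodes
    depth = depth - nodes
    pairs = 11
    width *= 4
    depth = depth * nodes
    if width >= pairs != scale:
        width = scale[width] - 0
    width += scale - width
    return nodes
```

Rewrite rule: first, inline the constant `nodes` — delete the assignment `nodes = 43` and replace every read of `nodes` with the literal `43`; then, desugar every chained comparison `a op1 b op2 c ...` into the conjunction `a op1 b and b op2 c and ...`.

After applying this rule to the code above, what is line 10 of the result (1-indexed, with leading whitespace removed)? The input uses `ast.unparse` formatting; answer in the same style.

Transformed code:
def build(depth, pairs, nodes):
    if 12 <= 35:
        scale = depth % (scale <= 16)
    process(width)
    pairs = 18 // 43
    depth = depth - 43
    pairs = 11
    width *= 4
    depth = depth * 43
    if width >= pairs and pairs != scale:
        width = scale[width] - 0
    width += scale - width
    return 43

if width >= pairs and pairs != scale:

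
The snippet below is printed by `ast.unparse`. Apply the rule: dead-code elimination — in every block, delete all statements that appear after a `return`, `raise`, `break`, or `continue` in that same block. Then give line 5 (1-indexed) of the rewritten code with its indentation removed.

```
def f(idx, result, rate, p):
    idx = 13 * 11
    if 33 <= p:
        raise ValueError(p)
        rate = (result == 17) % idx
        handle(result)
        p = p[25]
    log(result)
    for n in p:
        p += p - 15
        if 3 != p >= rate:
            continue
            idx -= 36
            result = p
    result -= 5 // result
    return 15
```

Transformed code:
def f(idx, result, rate, p):
    idx = 13 * 11
    if 33 <= p:
        raise ValueError(p)
    log(result)
    for n in p:
        p += p - 15
        if 3 != p >= rate:
            continue
    result -= 5 // result
    return 15

log(result)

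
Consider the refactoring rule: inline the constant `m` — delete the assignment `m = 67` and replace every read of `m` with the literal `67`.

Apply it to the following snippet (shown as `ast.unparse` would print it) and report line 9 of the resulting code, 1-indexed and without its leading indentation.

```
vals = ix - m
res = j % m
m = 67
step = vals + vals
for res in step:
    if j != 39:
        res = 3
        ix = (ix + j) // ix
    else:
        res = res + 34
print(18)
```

res = res + 34

Transformed code:
vals = ix - 67
res = j % 67
step = vals + vals
for res in step:
    if j != 39:
        res = 3
        ix = (ix + j) // ix
    else:
        res = res + 34
print(18)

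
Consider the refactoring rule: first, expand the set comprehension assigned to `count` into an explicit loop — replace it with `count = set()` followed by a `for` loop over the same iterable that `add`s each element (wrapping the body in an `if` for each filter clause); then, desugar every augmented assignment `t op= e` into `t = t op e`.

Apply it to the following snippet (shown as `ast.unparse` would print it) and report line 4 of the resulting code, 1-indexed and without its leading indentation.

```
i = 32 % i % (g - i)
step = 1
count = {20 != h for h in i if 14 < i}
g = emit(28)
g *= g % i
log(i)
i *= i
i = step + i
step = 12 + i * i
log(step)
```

Transformed code:
i = 32 % i % (g - i)
step = 1
count = set()
for h in i:
    if 14 < i:
        count.add(20 != h)
g = emit(28)
g = g * (g % i)
log(i)
i = i * i
i = step + i
step = 12 + i * i
log(step)

for h in i:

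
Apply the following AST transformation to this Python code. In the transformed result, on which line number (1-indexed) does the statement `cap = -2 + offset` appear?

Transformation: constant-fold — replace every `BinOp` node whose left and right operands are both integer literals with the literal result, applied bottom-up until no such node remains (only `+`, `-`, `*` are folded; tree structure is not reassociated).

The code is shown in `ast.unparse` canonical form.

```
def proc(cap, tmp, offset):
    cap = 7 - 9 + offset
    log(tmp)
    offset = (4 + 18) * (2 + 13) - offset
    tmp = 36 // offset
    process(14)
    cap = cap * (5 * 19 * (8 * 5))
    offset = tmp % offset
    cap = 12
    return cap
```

Transformed code:
def proc(cap, tmp, offset):
    cap = -2 + offset
    log(tmp)
    offset = 330 - offset
    tmp = 36 // offset
    process(14)
    cap = cap * 3800
    offset = tmp % offset
    cap = 12
    return cap

2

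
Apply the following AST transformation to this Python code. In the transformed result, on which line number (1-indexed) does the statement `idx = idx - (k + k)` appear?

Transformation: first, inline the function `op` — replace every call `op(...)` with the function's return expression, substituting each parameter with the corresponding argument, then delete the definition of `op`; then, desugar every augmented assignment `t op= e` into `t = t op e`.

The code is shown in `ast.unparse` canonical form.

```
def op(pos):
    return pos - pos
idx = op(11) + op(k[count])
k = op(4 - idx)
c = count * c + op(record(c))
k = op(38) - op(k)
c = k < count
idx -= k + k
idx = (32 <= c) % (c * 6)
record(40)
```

6

Transformed code:
idx = 11 - 11 + (k[count] - k[count])
k = 4 - idx - (4 - idx)
c = count * c + (record(c) - record(c))
k = 38 - 38 - (k - k)
c = k < count
idx = idx - (k + k)
idx = (32 <= c) % (c * 6)
record(40)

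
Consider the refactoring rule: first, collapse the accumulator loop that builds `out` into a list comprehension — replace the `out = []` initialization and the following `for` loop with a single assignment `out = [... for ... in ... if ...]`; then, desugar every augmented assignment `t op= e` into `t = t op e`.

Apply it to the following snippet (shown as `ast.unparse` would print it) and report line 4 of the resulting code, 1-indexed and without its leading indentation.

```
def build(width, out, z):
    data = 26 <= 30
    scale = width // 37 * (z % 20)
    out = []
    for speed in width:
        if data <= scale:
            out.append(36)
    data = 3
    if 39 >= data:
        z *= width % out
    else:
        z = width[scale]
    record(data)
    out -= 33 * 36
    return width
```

Transformed code:
def build(width, out, z):
    data = 26 <= 30
    scale = width // 37 * (z % 20)
    out = [36 for speed in width if data <= scale]
    data = 3
    if 39 >= data:
        z = z * (width % out)
    else:
        z = width[scale]
    record(data)
    out = out - 33 * 36
    return width

out = [36 for speed in width if data <= scale]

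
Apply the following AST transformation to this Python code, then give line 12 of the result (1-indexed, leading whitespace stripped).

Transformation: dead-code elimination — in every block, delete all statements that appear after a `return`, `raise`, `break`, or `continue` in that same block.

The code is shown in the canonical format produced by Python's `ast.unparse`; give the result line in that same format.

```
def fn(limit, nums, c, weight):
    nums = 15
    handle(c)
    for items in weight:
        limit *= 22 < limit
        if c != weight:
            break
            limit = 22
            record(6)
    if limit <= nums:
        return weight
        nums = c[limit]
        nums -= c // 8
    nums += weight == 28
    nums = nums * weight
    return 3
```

return 3

Transformed code:
def fn(limit, nums, c, weight):
    nums = 15
    handle(c)
    for items in weight:
        limit *= 22 < limit
        if c != weight:
            break
    if limit <= nums:
        return weight
    nums += weight == 28
    nums = nums * weight
    return 3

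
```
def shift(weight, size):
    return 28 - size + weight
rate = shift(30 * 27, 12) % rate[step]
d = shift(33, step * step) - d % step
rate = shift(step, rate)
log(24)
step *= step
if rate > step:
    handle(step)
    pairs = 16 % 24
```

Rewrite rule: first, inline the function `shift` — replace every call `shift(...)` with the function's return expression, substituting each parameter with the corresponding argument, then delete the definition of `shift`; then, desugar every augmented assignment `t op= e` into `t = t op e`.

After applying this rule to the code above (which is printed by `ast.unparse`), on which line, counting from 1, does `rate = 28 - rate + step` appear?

3

Transformed code:
rate = (28 - 12 + 30 * 27) % rate[step]
d = 28 - step * step + 33 - d % step
rate = 28 - rate + step
log(24)
step = step * step
if rate > step:
    handle(step)
    pairs = 16 % 24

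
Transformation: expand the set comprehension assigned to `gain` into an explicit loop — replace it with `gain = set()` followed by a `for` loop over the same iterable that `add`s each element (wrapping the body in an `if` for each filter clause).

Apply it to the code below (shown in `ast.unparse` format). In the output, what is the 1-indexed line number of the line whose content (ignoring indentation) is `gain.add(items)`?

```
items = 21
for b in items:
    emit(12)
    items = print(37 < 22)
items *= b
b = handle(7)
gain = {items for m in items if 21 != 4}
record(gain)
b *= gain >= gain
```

10

Transformed code:
items = 21
for b in items:
    emit(12)
    items = print(37 < 22)
items *= b
b = handle(7)
gain = set()
for m in items:
    if 21 != 4:
        gain.add(items)
record(gain)
b *= gain >= gain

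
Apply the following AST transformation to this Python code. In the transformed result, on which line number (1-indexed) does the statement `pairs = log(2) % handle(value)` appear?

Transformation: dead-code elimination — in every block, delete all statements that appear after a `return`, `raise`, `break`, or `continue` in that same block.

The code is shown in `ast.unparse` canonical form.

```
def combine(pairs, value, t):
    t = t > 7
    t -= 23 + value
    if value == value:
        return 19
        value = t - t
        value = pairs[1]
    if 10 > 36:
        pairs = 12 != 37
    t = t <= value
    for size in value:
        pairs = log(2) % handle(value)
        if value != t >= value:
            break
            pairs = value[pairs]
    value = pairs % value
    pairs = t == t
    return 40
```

10

Transformed code:
def combine(pairs, value, t):
    t = t > 7
    t -= 23 + value
    if value == value:
        return 19
    if 10 > 36:
        pairs = 12 != 37
    t = t <= value
    for size in value:
        pairs = log(2) % handle(value)
        if value != t >= value:
            break
    value = pairs % value
    pairs = t == t
    return 40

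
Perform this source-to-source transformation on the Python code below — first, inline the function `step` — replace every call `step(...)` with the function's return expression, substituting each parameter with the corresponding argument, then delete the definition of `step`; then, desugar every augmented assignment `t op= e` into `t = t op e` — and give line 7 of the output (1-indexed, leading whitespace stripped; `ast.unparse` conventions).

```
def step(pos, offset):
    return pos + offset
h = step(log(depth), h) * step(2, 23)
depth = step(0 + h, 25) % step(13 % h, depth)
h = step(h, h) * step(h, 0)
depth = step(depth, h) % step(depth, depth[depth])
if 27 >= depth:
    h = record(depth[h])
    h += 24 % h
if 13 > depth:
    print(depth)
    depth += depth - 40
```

Transformed code:
h = (log(depth) + h) * (2 + 23)
depth = (0 + h + 25) % (13 % h + depth)
h = (h + h) * (h + 0)
depth = (depth + h) % (depth + depth[depth])
if 27 >= depth:
    h = record(depth[h])
    h = h + 24 % h
if 13 > depth:
    print(depth)
    depth = depth + (depth - 40)

h = h + 24 % h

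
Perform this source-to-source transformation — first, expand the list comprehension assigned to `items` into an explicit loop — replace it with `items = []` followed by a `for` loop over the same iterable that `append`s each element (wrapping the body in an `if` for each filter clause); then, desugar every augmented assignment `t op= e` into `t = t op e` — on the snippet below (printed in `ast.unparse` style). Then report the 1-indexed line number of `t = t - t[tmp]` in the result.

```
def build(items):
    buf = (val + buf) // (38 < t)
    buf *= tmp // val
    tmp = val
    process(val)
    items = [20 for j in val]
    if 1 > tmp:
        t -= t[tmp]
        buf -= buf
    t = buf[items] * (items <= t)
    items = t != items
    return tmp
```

10

Transformed code:
def build(items):
    buf = (val + buf) // (38 < t)
    buf = buf * (tmp // val)
    tmp = val
    process(val)
    items = []
    for j in val:
        items.append(20)
    if 1 > tmp:
        t = t - t[tmp]
        buf = buf - buf
    t = buf[items] * (items <= t)
    items = t != items
    return tmp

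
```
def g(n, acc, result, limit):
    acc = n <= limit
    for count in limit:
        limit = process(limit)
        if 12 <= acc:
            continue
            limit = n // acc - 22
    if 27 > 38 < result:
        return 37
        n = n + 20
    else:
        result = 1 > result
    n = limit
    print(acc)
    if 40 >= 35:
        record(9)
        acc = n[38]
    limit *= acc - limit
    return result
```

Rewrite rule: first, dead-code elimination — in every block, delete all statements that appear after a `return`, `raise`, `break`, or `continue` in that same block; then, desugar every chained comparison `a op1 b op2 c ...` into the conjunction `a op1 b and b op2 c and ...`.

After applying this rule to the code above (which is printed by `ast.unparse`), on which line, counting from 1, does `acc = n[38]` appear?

Transformed code:
def g(n, acc, result, limit):
    acc = n <= limit
    for count in limit:
        limit = process(limit)
        if 12 <= acc:
            continue
    if 27 > 38 and 38 < result:
        return 37
    else:
        result = 1 > result
    n = limit
    print(acc)
    if 40 >= 35:
        record(9)
        acc = n[38]
    limit *= acc - limit
    return result

15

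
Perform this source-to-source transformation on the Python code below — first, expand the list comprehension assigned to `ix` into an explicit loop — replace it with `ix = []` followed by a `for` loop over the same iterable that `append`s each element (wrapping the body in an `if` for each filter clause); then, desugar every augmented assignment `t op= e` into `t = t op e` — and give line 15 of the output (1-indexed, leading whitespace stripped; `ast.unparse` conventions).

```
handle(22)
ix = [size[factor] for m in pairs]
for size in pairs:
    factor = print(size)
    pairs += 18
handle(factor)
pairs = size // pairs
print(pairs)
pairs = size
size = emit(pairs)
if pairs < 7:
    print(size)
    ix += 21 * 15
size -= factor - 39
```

Transformed code:
handle(22)
ix = []
for m in pairs:
    ix.append(size[factor])
for size in pairs:
    factor = print(size)
    pairs = pairs + 18
handle(factor)
pairs = size // pairs
print(pairs)
pairs = size
size = emit(pairs)
if pairs < 7:
    print(size)
    ix = ix + 21 * 15
size = size - (factor - 39)

ix = ix + 21 * 15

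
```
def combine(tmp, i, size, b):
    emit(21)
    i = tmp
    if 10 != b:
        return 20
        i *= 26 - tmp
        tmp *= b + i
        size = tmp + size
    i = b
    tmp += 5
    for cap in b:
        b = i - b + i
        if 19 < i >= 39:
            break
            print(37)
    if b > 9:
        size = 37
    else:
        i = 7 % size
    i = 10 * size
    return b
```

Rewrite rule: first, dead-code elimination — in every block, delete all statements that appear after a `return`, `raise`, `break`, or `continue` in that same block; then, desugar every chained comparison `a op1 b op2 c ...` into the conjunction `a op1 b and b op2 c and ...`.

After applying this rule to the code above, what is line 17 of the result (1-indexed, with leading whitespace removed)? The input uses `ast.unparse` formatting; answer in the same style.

return b

Transformed code:
def combine(tmp, i, size, b):
    emit(21)
    i = tmp
    if 10 != b:
        return 20
    i = b
    tmp += 5
    for cap in b:
        b = i - b + i
        if 19 < i and i >= 39:
            break
    if b > 9:
        size = 37
    else:
        i = 7 % size
    i = 10 * size
    return b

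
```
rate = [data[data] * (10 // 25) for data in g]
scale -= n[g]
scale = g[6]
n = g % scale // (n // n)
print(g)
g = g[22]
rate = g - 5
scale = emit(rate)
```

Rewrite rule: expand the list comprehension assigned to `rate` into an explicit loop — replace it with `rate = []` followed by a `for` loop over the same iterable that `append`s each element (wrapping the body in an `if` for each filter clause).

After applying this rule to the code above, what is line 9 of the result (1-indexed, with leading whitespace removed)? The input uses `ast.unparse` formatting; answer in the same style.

rate = g - 5

Transformed code:
rate = []
for data in g:
    rate.append(data[data] * (10 // 25))
scale -= n[g]
scale = g[6]
n = g % scale // (n // n)
print(g)
g = g[22]
rate = g - 5
scale = emit(rate)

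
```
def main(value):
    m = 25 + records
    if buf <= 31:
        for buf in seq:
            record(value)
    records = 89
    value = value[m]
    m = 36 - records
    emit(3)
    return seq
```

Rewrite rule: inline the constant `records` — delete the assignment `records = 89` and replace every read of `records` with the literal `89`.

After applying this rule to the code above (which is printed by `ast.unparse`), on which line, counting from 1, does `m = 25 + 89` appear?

2

Transformed code:
def main(value):
    m = 25 + 89
    if buf <= 31:
        for buf in seq:
            record(value)
    value = value[m]
    m = 36 - 89
    emit(3)
    return seq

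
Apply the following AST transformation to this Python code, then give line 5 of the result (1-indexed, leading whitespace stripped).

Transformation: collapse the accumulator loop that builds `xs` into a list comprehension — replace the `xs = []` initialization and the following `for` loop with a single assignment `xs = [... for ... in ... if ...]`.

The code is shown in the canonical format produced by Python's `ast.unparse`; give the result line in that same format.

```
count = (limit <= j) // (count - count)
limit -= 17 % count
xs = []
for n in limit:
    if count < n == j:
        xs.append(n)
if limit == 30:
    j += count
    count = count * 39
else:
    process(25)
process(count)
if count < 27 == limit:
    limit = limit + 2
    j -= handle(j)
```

j += count

Transformed code:
count = (limit <= j) // (count - count)
limit -= 17 % count
xs = [n for n in limit if count < n == j]
if limit == 30:
    j += count
    count = count * 39
else:
    process(25)
process(count)
if count < 27 == limit:
    limit = limit + 2
    j -= handle(j)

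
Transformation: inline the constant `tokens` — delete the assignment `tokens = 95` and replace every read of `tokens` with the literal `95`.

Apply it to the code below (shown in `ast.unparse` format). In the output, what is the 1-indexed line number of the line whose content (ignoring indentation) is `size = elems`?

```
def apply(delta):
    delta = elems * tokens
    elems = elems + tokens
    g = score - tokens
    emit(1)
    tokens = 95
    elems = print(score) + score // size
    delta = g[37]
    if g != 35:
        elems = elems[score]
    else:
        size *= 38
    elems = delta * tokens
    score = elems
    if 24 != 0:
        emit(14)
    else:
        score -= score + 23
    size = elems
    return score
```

18

Transformed code:
def apply(delta):
    delta = elems * 95
    elems = elems + 95
    g = score - 95
    emit(1)
    elems = print(score) + score // size
    delta = g[37]
    if g != 35:
        elems = elems[score]
    else:
        size *= 38
    elems = delta * 95
    score = elems
    if 24 != 0:
        emit(14)
    else:
        score -= score + 23
    size = elems
    return score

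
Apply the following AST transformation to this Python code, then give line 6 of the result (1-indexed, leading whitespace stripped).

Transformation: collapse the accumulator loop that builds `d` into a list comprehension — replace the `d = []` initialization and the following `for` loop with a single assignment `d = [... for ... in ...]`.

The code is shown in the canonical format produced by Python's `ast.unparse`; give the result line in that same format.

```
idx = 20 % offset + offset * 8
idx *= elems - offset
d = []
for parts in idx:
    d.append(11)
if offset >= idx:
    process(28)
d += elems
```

Transformed code:
idx = 20 % offset + offset * 8
idx *= elems - offset
d = [11 for parts in idx]
if offset >= idx:
    process(28)
d += elems

d += elems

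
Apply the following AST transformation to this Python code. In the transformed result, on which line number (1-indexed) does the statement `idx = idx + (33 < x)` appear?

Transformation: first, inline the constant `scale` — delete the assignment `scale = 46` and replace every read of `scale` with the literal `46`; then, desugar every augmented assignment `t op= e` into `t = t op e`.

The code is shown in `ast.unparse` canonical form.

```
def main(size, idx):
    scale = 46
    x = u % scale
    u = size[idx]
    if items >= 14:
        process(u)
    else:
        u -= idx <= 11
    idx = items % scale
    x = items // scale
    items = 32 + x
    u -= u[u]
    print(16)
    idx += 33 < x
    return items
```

Transformed code:
def main(size, idx):
    x = u % 46
    u = size[idx]
    if items >= 14:
        process(u)
    else:
        u = u - (idx <= 11)
    idx = items % 46
    x = items // 46
    items = 32 + x
    u = u - u[u]
    print(16)
    idx = idx + (33 < x)
    return items

13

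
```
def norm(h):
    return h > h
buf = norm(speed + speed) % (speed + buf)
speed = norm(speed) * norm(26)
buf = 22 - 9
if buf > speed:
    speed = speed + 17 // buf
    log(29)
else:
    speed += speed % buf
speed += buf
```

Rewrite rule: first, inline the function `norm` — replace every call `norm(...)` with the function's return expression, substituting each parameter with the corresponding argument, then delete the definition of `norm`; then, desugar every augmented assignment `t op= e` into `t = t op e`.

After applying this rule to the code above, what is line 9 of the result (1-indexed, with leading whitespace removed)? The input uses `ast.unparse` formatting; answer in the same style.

Transformed code:
buf = (speed + speed > speed + speed) % (speed + buf)
speed = (speed > speed) * (26 > 26)
buf = 22 - 9
if buf > speed:
    speed = speed + 17 // buf
    log(29)
else:
    speed = speed + speed % buf
speed = speed + buf

speed = speed + buf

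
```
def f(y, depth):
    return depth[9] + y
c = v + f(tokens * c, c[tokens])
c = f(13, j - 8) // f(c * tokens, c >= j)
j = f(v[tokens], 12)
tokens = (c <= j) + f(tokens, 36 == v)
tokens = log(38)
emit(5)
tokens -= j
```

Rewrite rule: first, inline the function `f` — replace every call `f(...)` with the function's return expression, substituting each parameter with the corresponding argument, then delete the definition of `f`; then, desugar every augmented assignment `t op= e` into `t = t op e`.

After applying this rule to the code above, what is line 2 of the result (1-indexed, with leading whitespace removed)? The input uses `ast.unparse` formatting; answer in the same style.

Transformed code:
c = v + (c[tokens][9] + tokens * c)
c = ((j - 8)[9] + 13) // ((c >= j)[9] + c * tokens)
j = 12[9] + v[tokens]
tokens = (c <= j) + ((36 == v)[9] + tokens)
tokens = log(38)
emit(5)
tokens = tokens - j

c = ((j - 8)[9] + 13) // ((c >= j)[9] + c * tokens)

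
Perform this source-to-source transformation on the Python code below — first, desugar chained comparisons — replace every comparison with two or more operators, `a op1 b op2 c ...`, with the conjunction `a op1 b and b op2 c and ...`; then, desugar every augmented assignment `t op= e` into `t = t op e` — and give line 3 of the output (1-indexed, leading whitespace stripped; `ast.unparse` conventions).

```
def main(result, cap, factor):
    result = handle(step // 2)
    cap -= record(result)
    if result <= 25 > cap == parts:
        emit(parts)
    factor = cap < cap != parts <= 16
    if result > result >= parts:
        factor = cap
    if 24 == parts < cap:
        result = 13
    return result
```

Transformed code:
def main(result, cap, factor):
    result = handle(step // 2)
    cap = cap - record(result)
    if result <= 25 and 25 > cap and (cap == parts):
        emit(parts)
    factor = cap < cap and cap != parts and (parts <= 16)
    if result > result and result >= parts:
        factor = cap
    if 24 == parts and parts < cap:
        result = 13
    return result

cap = cap - record(result)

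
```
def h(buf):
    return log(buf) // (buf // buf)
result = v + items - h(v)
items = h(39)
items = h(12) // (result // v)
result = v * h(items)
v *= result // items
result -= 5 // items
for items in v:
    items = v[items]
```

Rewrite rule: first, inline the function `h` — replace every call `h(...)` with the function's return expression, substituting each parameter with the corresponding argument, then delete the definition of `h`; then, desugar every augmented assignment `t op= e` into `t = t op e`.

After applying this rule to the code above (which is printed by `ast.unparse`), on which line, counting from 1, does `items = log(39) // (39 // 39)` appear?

Transformed code:
result = v + items - log(v) // (v // v)
items = log(39) // (39 // 39)
items = log(12) // (12 // 12) // (result // v)
result = v * (log(items) // (items // items))
v = v * (result // items)
result = result - 5 // items
for items in v:
    items = v[items]

2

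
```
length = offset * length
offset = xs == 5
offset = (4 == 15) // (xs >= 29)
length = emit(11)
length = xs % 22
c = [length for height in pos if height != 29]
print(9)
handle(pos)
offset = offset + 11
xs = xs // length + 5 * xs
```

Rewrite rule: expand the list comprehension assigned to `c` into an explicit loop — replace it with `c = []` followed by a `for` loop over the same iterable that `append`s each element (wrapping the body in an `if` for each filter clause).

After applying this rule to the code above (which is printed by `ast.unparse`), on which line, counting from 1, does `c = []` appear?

6

Transformed code:
length = offset * length
offset = xs == 5
offset = (4 == 15) // (xs >= 29)
length = emit(11)
length = xs % 22
c = []
for height in pos:
    if height != 29:
        c.append(length)
print(9)
handle(pos)
offset = offset + 11
xs = xs // length + 5 * xs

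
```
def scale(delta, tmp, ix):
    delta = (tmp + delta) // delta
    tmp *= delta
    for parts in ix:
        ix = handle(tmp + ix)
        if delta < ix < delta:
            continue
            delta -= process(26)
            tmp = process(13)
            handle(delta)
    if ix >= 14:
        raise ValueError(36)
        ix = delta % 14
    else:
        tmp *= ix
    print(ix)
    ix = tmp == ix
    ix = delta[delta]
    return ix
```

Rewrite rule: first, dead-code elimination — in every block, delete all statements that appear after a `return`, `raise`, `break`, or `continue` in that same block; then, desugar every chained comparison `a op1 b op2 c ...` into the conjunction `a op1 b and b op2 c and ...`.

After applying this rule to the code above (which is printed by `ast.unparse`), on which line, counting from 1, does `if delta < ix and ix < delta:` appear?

6

Transformed code:
def scale(delta, tmp, ix):
    delta = (tmp + delta) // delta
    tmp *= delta
    for parts in ix:
        ix = handle(tmp + ix)
        if delta < ix and ix < delta:
            continue
    if ix >= 14:
        raise ValueError(36)
    else:
        tmp *= ix
    print(ix)
    ix = tmp == ix
    ix = delta[delta]
    return ix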